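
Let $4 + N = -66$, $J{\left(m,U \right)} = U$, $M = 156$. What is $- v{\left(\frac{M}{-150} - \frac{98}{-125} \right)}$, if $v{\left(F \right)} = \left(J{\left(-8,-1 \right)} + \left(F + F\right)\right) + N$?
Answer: $\frac{8939}{125} \approx 71.512$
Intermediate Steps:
$N = -70$ ($N = -4 - 66 = -70$)
$v{\left(F \right)} = -71 + 2 F$ ($v{\left(F \right)} = \left(-1 + \left(F + F\right)\right) - 70 = \left(-1 + 2 F\right) - 70 = -71 + 2 F$)
$- v{\left(\frac{M}{-150} - \frac{98}{-125} \right)} = - (-71 + 2 \left(\frac{156}{-150} - \frac{98}{-125}\right)) = - (-71 + 2 \left(156 \left(- \frac{1}{150}\right) - - \frac{98}{125}\right)) = - (-71 + 2 \left(- \frac{26}{25} + \frac{98}{125}\right)) = - (-71 + 2 \left(- \frac{32}{125}\right)) = - (-71 - \frac{64}{125}) = \left(-1\right) \left(- \frac{8939}{125}\right) = \frac{8939}{125}$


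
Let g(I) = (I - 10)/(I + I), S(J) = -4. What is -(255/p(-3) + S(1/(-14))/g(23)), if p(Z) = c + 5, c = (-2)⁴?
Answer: 183/91 ≈ 2.0110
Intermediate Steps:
c = 16
p(Z) = 21 (p(Z) = 16 + 5 = 21)
g(I) = (-10 + I)/(2*I) (g(I) = (-10 + I)/((2*I)) = (-10 + I)*(1/(2*I)) = (-10 + I)/(2*I))
-(255/p(-3) + S(1/(-14))/g(23)) = -(255/21 - 4*46/(-10 + 23)) = -(255*(1/21) - 4/((½)*(1/23)*13)) = -(85/7 - 4/13/46) = -(85/7 - 4*46/13) = -(85/7 - 184/13) = -1*(-183/91) = 183/91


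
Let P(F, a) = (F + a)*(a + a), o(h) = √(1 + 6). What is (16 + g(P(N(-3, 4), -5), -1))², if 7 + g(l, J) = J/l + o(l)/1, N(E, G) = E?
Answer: 561761/6400 + 719*√7/40 ≈ 135.33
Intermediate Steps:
o(h) = √7
P(F, a) = 2*a*(F + a) (P(F, a) = (F + a)*(2*a) = 2*a*(F + a))
g(l, J) = -7 + √7 + J/l (g(l, J) = -7 + (J/l + √7/1) = -7 + (J/l + √7*1) = -7 + (J/l + √7) = -7 + (√7 + J/l) = -7 + √7 + J/l)
(16 + g(P(N(-3, 4), -5), -1))² = (16 + (-7 + √7 - 1/(2*(-5)*(-3 - 5))))² = (16 + (-7 + √7 - 1/(2*(-5)*(-8))))² = (16 + (-7 + √7 - 1/80))² = (16 + (-561/80 + √7))² = (719/80 + √7)²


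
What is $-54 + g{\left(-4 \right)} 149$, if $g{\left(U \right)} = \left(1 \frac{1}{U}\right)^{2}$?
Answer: $- \frac{715}{16} \approx -44.688$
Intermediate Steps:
$g{\left(U \right)} = \frac{1}{U^{2}}$ ($g{\left(U \right)} = \left(\frac{1}{U}\right)^{2} = \frac{1}{U^{2}}$)
$-54 + g{\left(-4 \right)} 149 = -54 + \frac{1}{16} \cdot 149 = -54 + \frac{149}{16} = - \frac{715}{16}$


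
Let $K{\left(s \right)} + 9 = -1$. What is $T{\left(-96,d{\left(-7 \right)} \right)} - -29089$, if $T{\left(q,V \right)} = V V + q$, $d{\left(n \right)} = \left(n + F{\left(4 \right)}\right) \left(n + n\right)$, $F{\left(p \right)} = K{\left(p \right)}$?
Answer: $85637$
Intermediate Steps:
$K{\left(s \right)} = -10$ ($K{\left(s \right)} = -9 - 1 = -10$)
$F{\left(p \right)} = -10$
$d{\left(n \right)} = 2 n \left(-10 + n\right)$ ($d{\left(n \right)} = \left(n - 10\right) \left(n + n\right) = \left(-10 + n\right) 2 n = 2 n \left(-10 + n\right)$)
$T{\left(q,V \right)} = q + V^{2}$ ($T{\left(q,V \right)} = V^{2} + q = q + V^{2}$)
$T{\left(-96,d{\left(-7 \right)} \right)} - -29089 = \left(-96 + \left(2 \left(-7\right) \left(-10 - 7\right)\right)^{2}\right) - -29089 = \left(-96 + \left(2 \left(-7\right) \left(-17\right)\right)^{2}\right) + 29089 = \left(-96 + 238^{2}\right) + 29089 = \left(-96 + 56644\right) + 29089 = 56548 + 29089 = 85637$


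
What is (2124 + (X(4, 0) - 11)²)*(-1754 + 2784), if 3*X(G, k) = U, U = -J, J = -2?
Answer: 20679310/9 ≈ 2.2977e+6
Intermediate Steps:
U = 2 (U = -1*(-2) = 2)
X(G, k) = ⅔ (X(G, k) = (⅓)*2 = ⅔)
(2124 + (X(4, 0) - 11)²)*(-1754 + 2784) = (2124 + (⅔ - 11)²)*(-1754 + 2784) = (2124 + (-31/3)²)*1030 = (2124 + 961/9)*1030 = (20077/9)*1030 = 20679310/9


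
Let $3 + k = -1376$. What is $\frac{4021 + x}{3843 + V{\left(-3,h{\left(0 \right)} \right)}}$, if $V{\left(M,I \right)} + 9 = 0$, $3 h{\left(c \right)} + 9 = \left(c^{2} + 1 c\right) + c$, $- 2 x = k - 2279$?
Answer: $\frac{325}{213} \approx 1.5258$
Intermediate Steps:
$k = -1379$ ($k = -3 - 1376 = -1379$)
$x = 1829$ ($x = - \frac{-1379 - 2279}{2} = \left(- \frac{1}{2}\right) \left(-3658\right) = 1829$)
$h{\left(c \right)} = -3 + \frac{c^{2}}{3} + \frac{2 c}{3}$ ($h{\left(c \right)} = -3 + \frac{\left(c^{2} + 1 c\right) + c}{3} = -3 + \frac{\left(c^{2} + c\right) + c}{3} = -3 + \frac{\left(c + c^{2}\right) + c}{3} = -3 + \frac{c^{2} + 2 c}{3} = -3 + \left(\frac{c^{2}}{3} + \frac{2 c}{3}\right) = -3 + \frac{c^{2}}{3} + \frac{2 c}{3}$)
$V{\left(M,I \right)} = -9$ ($V{\left(M,I \right)} = -9 + 0 = -9$)
$\frac{4021 + x}{3843 + V{\left(-3,h{\left(0 \right)} \right)}} = \frac{4021 + 1829}{3843 - 9} = \frac{5850}{3834} = 5850 \cdot \frac{1}{3834} = \frac{325}{213}$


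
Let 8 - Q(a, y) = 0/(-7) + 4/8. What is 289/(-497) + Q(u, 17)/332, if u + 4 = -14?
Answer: -184441/330008 ≈ -0.55890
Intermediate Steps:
u = -18 (u = -4 - 14 = -18)
Q(a, y) = 15/2 (Q(a, y) = 8 - (0/(-7) + 4/8) = 8 - (0*(-⅐) + 4*(⅛)) = 8 - (0 + ½) = 8 - 1*½ = 8 - ½ = 15/2)
289/(-497) + Q(u, 17)/332 = 289/(-497) + (15/2)/332 = 289*(-1/497) + (15/2)*(1/332) = -289/497 + 15/664 = -184441/330008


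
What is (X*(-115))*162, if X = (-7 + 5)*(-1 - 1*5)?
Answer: -223560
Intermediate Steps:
X = 12 (X = -2*(-1 - 5) = -2*(-6) = 12)
(X*(-115))*162 = (12*(-115))*162 = -1380*162 = -223560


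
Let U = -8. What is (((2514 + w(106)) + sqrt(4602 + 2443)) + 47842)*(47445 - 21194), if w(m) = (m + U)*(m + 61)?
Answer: 1751519222 + 26251*sqrt(7045) ≈ 1.7537e+9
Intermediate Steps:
w(m) = (-8 + m)*(61 + m) (w(m) = (m - 8)*(m + 61) = (-8 + m)*(61 + m))
(((2514 + w(106)) + sqrt(4602 + 2443)) + 47842)*(47445 - 21194) = (((2514 + (-488 + 106**2 + 53*106)) + sqrt(4602 + 2443)) + 47842)*(47445 - 21194) = (((2514 + (-488 + 11236 + 5618)) + sqrt(7045)) + 47842)*26251 = (((2514 + 16366) + sqrt(7045)) + 47842)*26251 = ((18880 + sqrt(7045)) + 47842)*26251 = (66722 + sqrt(7045))*26251 = 1751519222 + 26251*sqrt(7045)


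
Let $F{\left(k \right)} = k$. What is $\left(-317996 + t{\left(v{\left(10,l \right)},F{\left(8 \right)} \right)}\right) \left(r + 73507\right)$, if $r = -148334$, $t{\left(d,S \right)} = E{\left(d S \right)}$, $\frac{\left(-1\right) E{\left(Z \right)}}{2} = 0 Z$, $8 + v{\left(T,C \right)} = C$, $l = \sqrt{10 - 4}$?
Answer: $23794686692$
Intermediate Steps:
$l = \sqrt{6} \approx 2.4495$
$v{\left(T,C \right)} = -8 + C$
$E{\left(Z \right)} = 0$ ($E{\left(Z \right)} = - 2 \cdot 0 Z = \left(-2\right) 0 = 0$)
$t{\left(d,S \right)} = 0$
$\left(-317996 + t{\left(v{\left(10,l \right)},F{\left(8 \right)} \right)}\right) \left(r + 73507\right) = \left(-317996 + 0\right) \left(-148334 + 73507\right) = \left(-317996\right) \left(-74827\right) = 23794686692$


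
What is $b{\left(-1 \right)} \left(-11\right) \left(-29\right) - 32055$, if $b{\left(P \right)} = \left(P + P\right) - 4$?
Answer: $-33969$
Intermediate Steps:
$b{\left(P \right)} = -4 + 2 P$ ($b{\left(P \right)} = 2 P - 4 = -4 + 2 P$)
$b{\left(-1 \right)} \left(-11\right) \left(-29\right) - 32055 = \left(-4 + 2 \left(-1\right)\right) \left(-11\right) \left(-29\right) - 32055 = \left(-4 - 2\right) \left(-11\right) \left(-29\right) - 32055 = \left(-6\right) \left(-11\right) \left(-29\right) - 32055 = 66 \left(-29\right) - 32055 = -1914 - 32055 = -33969$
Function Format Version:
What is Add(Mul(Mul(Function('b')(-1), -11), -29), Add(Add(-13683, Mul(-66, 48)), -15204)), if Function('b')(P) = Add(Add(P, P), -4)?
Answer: -33969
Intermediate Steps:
Function('b')(P) = Add(-4, Mul(2, P)) (Function('b')(P) = Add(Mul(2, P), -4) = Add(-4, Mul(2, P)))
Add(Mul(Mul(Function('b')(-1), -11), -29), Add(Add(-13683, Mul(-66, 48)), -15204)) = Add(Mul(Mul(Add(-4, Mul(2, -1)), -11), -29), Add(Add(-13683, Mul(-66, 48)), -15204)) = Add(Mul(Mul(Add(-4, -2), -11), -29), Add(Add(-13683, -3168), -15204)) = Add(Mul(Mul(-6, -11), -29), Add(-16851, -15204)) = Add(Mul(66, -29), -32055) = Add(-1914, -32055) = -33969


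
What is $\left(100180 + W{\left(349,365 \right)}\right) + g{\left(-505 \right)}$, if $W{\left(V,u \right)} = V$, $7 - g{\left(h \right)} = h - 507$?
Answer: $101548$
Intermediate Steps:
$g{\left(h \right)} = 514 - h$ ($g{\left(h \right)} = 7 - \left(h - 507\right) = 7 - \left(-507 + h\right) = 514 - h$)
$\left(100180 + W{\left(349,365 \right)}\right) + g{\left(-505 \right)} = \left(100180 + 349\right) + \left(514 - -505\right) = 100529 + \left(514 + 505\right) = 100529 + 1019 = 101548$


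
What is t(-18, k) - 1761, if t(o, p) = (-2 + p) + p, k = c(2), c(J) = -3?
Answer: -1769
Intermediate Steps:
k = -3
t(o, p) = -2 + 2*p
t(-18, k) - 1761 = (-2 + 2*(-3)) - 1761 = (-2 - 6) - 1761 = -8 - 1761 = -1769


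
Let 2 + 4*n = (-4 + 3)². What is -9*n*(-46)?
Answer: -207/2 ≈ -103.50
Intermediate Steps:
n = -¼ (n = -½ + (-4 + 3)²/4 = -½ + (¼)*(-1)² = -½ + (¼)*1 = -½ + ¼ = -¼ ≈ -0.25000)
-9*n*(-46) = -9*(-¼)*(-46) = (9/4)*(-46) = -207/2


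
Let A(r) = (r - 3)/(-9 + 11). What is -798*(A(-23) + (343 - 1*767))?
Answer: 348726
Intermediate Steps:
A(r) = -3/2 + r/2 (A(r) = (-3 + r)/2 = (-3 + r)*(1/2) = -3/2 + r/2)
-798*(A(-23) + (343 - 1*767)) = -798*((-3/2 + (1/2)*(-23)) + (343 - 1*767)) = -798*((-3/2 - 23/2) + (343 - 767)) = -798*(-13 - 424) = -798*(-437) = -1*(-348726) = 348726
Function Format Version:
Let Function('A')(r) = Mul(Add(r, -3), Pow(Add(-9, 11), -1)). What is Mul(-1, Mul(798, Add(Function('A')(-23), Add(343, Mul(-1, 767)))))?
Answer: 348726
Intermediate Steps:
Function('A')(r) = Add(Rational(-3, 2), Mul(Rational(1, 2), r)) (Function('A')(r) = Mul(Add(-3, r), Pow(2, -1)) = Mul(Add(-3, r), Rational(1, 2)) = Add(Rational(-3, 2), Mul(Rational(1, 2), r)))
Mul(-1, Mul(798, Add(Function('A')(-23), Add(343, Mul(-1, 767))))) = Mul(-1, Mul(798, Add(Add(Rational(-3, 2), Mul(Rational(1, 2), -23)), Add(343, Mul(-1, 767))))) = Mul(-1, Mul(798, Add(Add(Rational(-3, 2), Rational(-23, 2)), Add(343, -767)))) = Mul(-1, Mul(798, Add(-13, -424))) = Mul(-1, Mul(798, -437)) = Mul(-1, -348726) = 348726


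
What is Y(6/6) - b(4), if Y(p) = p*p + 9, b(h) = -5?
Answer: 15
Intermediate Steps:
Y(p) = 9 + p**2 (Y(p) = p**2 + 9 = 9 + p**2)
Y(6/6) - b(4) = (9 + (6/6)**2) - 1*(-5) = (9 + (6*(1/6))**2) + 5 = (9 + 1**2) + 5 = (9 + 1) + 5 = 10 + 5 = 15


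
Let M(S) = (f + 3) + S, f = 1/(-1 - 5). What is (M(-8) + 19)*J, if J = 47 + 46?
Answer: 2573/2 ≈ 1286.5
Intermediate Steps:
J = 93
f = -⅙ (f = 1/(-6) = -⅙ ≈ -0.16667)
M(S) = 17/6 + S (M(S) = (-⅙ + 3) + S = 17/6 + S)
(M(-8) + 19)*J = ((17/6 - 8) + 19)*93 = (-31/6 + 19)*93 = (83/6)*93 = 2573/2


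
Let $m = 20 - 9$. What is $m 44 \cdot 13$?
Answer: $6292$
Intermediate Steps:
$m = 11$
$m 44 \cdot 13 = 11 \cdot 44 \cdot 13 = 484 \cdot 13 = 6292$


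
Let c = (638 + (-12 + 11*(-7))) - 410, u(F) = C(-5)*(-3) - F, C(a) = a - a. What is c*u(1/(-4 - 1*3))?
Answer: 139/7 ≈ 19.857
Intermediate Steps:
C(a) = 0
u(F) = -F (u(F) = 0*(-3) - F = 0 - F = -F)
c = 139 (c = (638 + (-12 - 77)) - 410 = (638 - 89) - 410 = 549 - 410 = 139)
c*u(1/(-4 - 1*3)) = 139*(-1/(-4 - 1*3)) = 139*(-1/(-4 - 3)) = 139*(-1/(-7)) = 139*(-1*(-⅐)) = 139*(⅐) = 139/7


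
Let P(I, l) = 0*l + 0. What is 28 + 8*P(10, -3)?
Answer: 28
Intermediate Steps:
P(I, l) = 0 (P(I, l) = 0 + 0 = 0)
28 + 8*P(10, -3) = 28 + 8*0 = 28 + 0 = 28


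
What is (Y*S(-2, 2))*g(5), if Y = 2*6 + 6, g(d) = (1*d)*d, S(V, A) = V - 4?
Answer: -2700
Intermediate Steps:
S(V, A) = -4 + V
g(d) = d**2 (g(d) = d*d = d**2)
Y = 18 (Y = 12 + 6 = 18)
(Y*S(-2, 2))*g(5) = (18*(-4 - 2))*5**2 = (18*(-6))*25 = -108*25 = -2700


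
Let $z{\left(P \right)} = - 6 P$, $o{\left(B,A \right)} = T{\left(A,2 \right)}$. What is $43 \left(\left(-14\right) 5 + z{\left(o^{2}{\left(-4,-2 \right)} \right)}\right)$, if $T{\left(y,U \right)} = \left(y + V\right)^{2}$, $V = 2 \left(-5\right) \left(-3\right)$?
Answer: $-158584258$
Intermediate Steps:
$V = 30$ ($V = \left(-10\right) \left(-3\right) = 30$)
$T{\left(y,U \right)} = \left(30 + y\right)^{2}$ ($T{\left(y,U \right)} = \left(y + 30\right)^{2} = \left(30 + y\right)^{2}$)
$o{\left(B,A \right)} = \left(30 + A\right)^{2}$
$43 \left(\left(-14\right) 5 + z{\left(o^{2}{\left(-4,-2 \right)} \right)}\right) = 43 \left(\left(-14\right) 5 - 6 \left(\left(30 - 2\right)^{2}\right)^{2}\right) = 43 \left(-70 - 6 \left(28^{2}\right)^{2}\right) = 43 \left(-70 - 6 \cdot 784^{2}\right) = 43 \left(-70 - 3687936\right) = 43 \left(-3688006\right) = -158584258$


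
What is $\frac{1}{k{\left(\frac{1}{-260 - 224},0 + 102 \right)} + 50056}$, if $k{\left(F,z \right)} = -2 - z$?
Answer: $\frac{1}{49952} \approx 2.0019 \cdot 10^{-5}$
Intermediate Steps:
$\frac{1}{k{\left(\frac{1}{-260 - 224},0 + 102 \right)} + 50056} = \frac{1}{\left(-2 - \left(0 + 102\right)\right) + 50056} = \frac{1}{\left(-2 - 102\right) + 50056} = \frac{1}{-104 + 50056} = \frac{1}{49952}$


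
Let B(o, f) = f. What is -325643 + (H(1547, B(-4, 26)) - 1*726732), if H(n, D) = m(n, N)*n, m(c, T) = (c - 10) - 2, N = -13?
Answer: 1322270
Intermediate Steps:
m(c, T) = -12 + c (m(c, T) = (-10 + c) - 2 = -12 + c)
H(n, D) = n*(-12 + n) (H(n, D) = (-12 + n)*n = n*(-12 + n))
-325643 + (H(1547, B(-4, 26)) - 1*726732) = -325643 + (1547*(-12 + 1547) - 1*726732) = -325643 + (1547*1535 - 726732) = -325643 + (2374645 - 726732) = -325643 + 1647913 = 1322270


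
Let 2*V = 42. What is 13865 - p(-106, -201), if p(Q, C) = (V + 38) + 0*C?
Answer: 13806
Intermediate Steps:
V = 21 (V = (½)*42 = 21)
p(Q, C) = 59 (p(Q, C) = (21 + 38) + 0*C = 59 + 0 = 59)
13865 - p(-106, -201) = 13865 - 1*59 = 13865 - 59 = 13806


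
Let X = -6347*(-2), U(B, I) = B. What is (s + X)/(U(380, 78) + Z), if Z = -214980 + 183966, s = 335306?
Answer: -174000/15317 ≈ -11.360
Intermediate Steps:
X = 12694
Z = -31014
(s + X)/(U(380, 78) + Z) = (335306 + 12694)/(380 - 31014) = 348000/(-30634) = 348000*(-1/30634) = -174000/15317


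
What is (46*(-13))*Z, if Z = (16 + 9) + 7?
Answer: -19136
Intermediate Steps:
Z = 32 (Z = 25 + 7 = 32)
(46*(-13))*Z = (46*(-13))*32 = -598*32 = -19136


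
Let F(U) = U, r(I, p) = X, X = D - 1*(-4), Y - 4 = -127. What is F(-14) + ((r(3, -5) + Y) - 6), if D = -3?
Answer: -142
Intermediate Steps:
Y = -123 (Y = 4 - 127 = -123)
X = 1 (X = -3 - 1*(-4) = -3 + 4 = 1)
r(I, p) = 1
F(-14) + ((r(3, -5) + Y) - 6) = -14 + ((1 - 123) - 6) = -14 + (-122 - 6) = -14 - 128 = -142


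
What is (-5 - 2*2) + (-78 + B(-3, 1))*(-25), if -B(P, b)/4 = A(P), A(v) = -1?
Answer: 1841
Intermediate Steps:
B(P, b) = 4 (B(P, b) = -4*(-1) = 4)
(-5 - 2*2) + (-78 + B(-3, 1))*(-25) = (-5 - 2*2) + (-78 + 4)*(-25) = (-5 - 4) - 74*(-25) = -9 + 1850 = 1841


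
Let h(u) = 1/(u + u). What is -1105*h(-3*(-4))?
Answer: -1105/24 ≈ -46.042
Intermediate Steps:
h(u) = 1/(2*u)
-1105*h(-3*(-4)) = -1105/(2*((-3*(-4)))) = -1105/(2*12) = -1105*1/24 = -1105/24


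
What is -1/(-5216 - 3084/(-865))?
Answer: 865/4508756 ≈ 0.00019185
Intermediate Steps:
-1/(-5216 - 3084/(-865)) = -1/(-5216 - 3084*(-1/865)) = -1/(-5216 + 3084/865) = -1/(-4508756/865) = -1*(-865/4508756) = 865/4508756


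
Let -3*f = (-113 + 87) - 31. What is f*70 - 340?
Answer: 990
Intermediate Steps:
f = 19 (f = -((-113 + 87) - 31)/3 = -(-26 - 31)/3 = -⅓*(-57) = 19)
f*70 - 340 = 19*70 - 340 = 1330 - 340 = 990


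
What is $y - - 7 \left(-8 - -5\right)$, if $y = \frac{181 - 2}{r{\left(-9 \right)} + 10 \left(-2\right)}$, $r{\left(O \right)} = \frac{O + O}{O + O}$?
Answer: $- \frac{578}{19} \approx -30.421$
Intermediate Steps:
$r{\left(O \right)} = 1$ ($r{\left(O \right)} = \frac{2 O}{2 O} = 2 O \frac{1}{2 O} = 1$)
$y = - \frac{179}{19}$ ($y = \frac{181 - 2}{1 + 10 \left(-2\right)} = \frac{179}{1 - 20} = \frac{179}{-19} = 179 \left(- \frac{1}{19}\right) = - \frac{179}{19} \approx -9.4211$)
$y - - 7 \left(-8 - -5\right) = - \frac{179}{19} - - 7 \left(-8 - -5\right) = - \frac{179}{19} - - 7 \left(-8 + 5\right) = - \frac{179}{19} - \left(-7\right) \left(-3\right) = - \frac{179}{19} - 21 = - \frac{578}{19}$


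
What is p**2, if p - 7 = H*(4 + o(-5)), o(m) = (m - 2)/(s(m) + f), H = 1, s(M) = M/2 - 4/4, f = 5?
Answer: 361/9 ≈ 40.111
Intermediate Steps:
s(M) = -1 + M/2 (s(M) = M*(1/2) - 4*1/4 = M/2 - 1 = -1 + M/2)
o(m) = (-2 + m)/(4 + m/2) (o(m) = (m - 2)/((-1 + m/2) + 5) = (-2 + m)/(4 + m/2))
p = 19/3 (p = 7 + 1*(4 + 2*(-2 - 5)/(8 - 5)) = 7 + 1*(4 + 2*(-7)/3) = 7 + 1*(4 + 2*(1/3)*(-7)) = 7 + 1*(4 - 14/3) = 7 + 1*(-2/3) = 7 - 2/3 = 19/3 ≈ 6.3333)
p**2 = (19/3)**2 = 361/9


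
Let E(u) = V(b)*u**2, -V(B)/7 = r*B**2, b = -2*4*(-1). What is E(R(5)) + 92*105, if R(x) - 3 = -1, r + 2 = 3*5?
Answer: -13636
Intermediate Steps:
r = 13 (r = -2 + 3*5 = -2 + 15 = 13)
b = 8 (b = -8*(-1) = 8)
V(B) = -91*B**2
R(x) = 2 (R(x) = 3 - 1 = 2)
E(u) = -5824*u**2 (E(u) = (-91*8**2)*u**2 = (-91*64)*u**2 = -5824*u**2)
E(R(5)) + 92*105 = -5824*2**2 + 92*105 = -5824*4 + 9660 = -23296 + 9660 = -13636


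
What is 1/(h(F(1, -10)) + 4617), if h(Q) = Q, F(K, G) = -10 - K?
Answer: 1/4606 ≈ 0.00021711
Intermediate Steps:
1/(h(F(1, -10)) + 4617) = 1/((-10 - 1*1) + 4617) = 1/((-10 - 1) + 4617) = 1/(-11 + 4617) = 1/4606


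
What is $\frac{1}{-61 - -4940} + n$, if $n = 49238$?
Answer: $\frac{240232203}{4879} \approx 49238.0$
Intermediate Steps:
$\frac{1}{-61 - -4940} + n = \frac{1}{-61 - -4940} + 49238 = \frac{1}{-61 + 4940} + 49238 = \frac{1}{4879} + 49238 = \frac{240232203}{4879}$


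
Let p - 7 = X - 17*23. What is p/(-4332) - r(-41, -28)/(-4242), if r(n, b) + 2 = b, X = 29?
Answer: 229325/3062724 ≈ 0.074876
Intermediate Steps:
r(n, b) = -2 + b
p = -355 (p = 7 + (29 - 17*23) = 7 + (29 - 391) = 7 - 362 = -355)
p/(-4332) - r(-41, -28)/(-4242) = -355/(-4332) - (-2 - 28)/(-4242) = -355*(-1/4332) - 1*(-30)*(-1/4242) = 355/4332 + 30*(-1/4242) = 355/4332 - 5/707 = 229325/3062724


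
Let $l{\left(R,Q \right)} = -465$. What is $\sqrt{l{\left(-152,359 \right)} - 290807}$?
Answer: $2 i \sqrt{72818} \approx 539.7 i$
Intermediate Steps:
$\sqrt{l{\left(-152,359 \right)} - 290807} = \sqrt{-465 - 290807} = \sqrt{-291272} = 2 i \sqrt{72818}$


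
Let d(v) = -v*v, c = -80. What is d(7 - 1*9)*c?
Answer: 320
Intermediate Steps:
d(v) = -v**2
d(7 - 1*9)*c = -(7 - 1*9)**2*(-80) = -(7 - 9)**2*(-80) = -1*(-2)**2*(-80) = -1*4*(-80) = -4*(-80) = 320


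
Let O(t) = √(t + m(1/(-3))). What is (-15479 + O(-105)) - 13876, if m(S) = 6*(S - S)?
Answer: -29355 + I*√105 ≈ -29355.0 + 10.247*I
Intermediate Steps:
m(S) = 0 (m(S) = 6*0 = 0)
O(t) = √t (O(t) = √(t + 0) = √t)
(-15479 + O(-105)) - 13876 = (-15479 + √(-105)) - 13876 = (-15479 + I*√105) - 13876 = -29355 + I*√105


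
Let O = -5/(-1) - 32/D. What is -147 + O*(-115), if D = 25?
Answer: -2874/5 ≈ -574.80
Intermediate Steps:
O = 93/25 (O = -5/(-1) - 32/25 = -5*(-1) - 32*1/25 = 5 - 32/25 = 93/25 ≈ 3.7200)
-147 + O*(-115) = -147 + (93/25)*(-115) = -147 - 2139/5 = -2874/5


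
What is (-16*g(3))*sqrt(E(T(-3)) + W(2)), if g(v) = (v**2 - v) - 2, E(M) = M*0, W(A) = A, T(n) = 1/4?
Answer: -64*sqrt(2) ≈ -90.510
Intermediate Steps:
T(n) = 1/4
E(M) = 0
g(v) = -2 + v**2 - v
(-16*g(3))*sqrt(E(T(-3)) + W(2)) = (-16*(-2 + 3**2 - 1*3))*sqrt(0 + 2) = (-16*(-2 + 9 - 3))*sqrt(2) = (-16*4)*sqrt(2) = -64*sqrt(2)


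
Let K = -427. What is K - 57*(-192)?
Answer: 10517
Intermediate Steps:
K - 57*(-192) = -427 - 57*(-192) = -427 + 10944 = 10517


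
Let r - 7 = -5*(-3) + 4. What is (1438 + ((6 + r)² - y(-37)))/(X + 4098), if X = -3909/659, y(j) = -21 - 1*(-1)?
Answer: 1635638/2696673 ≈ 0.60654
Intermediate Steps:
y(j) = -20 (y(j) = -21 + 1 = -20)
X = -3909/659 (X = -3909*1/659 = -3909/659 ≈ -5.9317)
r = 26 (r = 7 + (-5*(-3) + 4) = 7 + (15 + 4) = 7 + 19 = 26)
(1438 + ((6 + r)² - y(-37)))/(X + 4098) = (1438 + ((6 + 26)² - 1*(-20)))/(-3909/659 + 4098) = (1438 + (32² + 20))/(2696673/659) = (1438 + (1024 + 20))*(659/2696673) = (1438 + 1044)*(659/2696673) = 2482*(659/2696673) = 1635638/2696673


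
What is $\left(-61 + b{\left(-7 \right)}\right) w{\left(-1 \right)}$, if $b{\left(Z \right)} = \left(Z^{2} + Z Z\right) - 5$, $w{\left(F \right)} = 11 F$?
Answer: $-352$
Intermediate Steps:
$b{\left(Z \right)} = -5 + 2 Z^{2}$ ($b{\left(Z \right)} = \left(Z^{2} + Z^{2}\right) - 5 = 2 Z^{2} - 5 = -5 + 2 Z^{2}$)
$\left(-61 + b{\left(-7 \right)}\right) w{\left(-1 \right)} = \left(-61 - \left(5 - 2 \left(-7\right)^{2}\right)\right) 11 \left(-1\right) = \left(-61 + \left(-5 + 2 \cdot 49\right)\right) \left(-11\right) = \left(-61 + \left(-5 + 98\right)\right) \left(-11\right) = \left(-61 + 93\right) \left(-11\right) = 32 \left(-11\right) = -352$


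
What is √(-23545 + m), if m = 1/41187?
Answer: I*√39941007333918/41187 ≈ 153.44*I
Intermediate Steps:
m = 1/41187 ≈ 2.4279e-5
√(-23545 + m) = √(-23545 + 1/41187) = √(-969747914/41187) = I*√39941007333918/41187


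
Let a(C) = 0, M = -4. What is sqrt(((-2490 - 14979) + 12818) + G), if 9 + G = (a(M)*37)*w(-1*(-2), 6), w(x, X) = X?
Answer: 2*I*sqrt(1165) ≈ 68.264*I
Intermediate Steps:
G = -9 (G = -9 + (0*37)*6 = -9 + 0*6 = -9 + 0 = -9)
sqrt(((-2490 - 14979) + 12818) + G) = sqrt(((-2490 - 14979) + 12818) - 9) = sqrt((-17469 + 12818) - 9) = sqrt(-4651 - 9) = sqrt(-4660) = 2*I*sqrt(1165)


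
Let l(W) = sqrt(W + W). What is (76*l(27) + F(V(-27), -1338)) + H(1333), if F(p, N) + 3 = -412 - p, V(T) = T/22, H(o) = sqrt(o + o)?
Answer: -9103/22 + sqrt(2666) + 228*sqrt(6) ≈ 196.34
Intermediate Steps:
H(o) = sqrt(2)*sqrt(o) (H(o) = sqrt(2*o) = sqrt(2)*sqrt(o))
V(T) = T/22 (V(T) = T*(1/22) = T/22)
F(p, N) = -415 - p (F(p, N) = -3 + (-412 - p) = -415 - p)
l(W) = sqrt(2)*sqrt(W) (l(W) = sqrt(2*W) = sqrt(2)*sqrt(W))
(76*l(27) + F(V(-27), -1338)) + H(1333) = (76*(sqrt(2)*sqrt(27)) + (-415 - (-27)/22)) + sqrt(2)*sqrt(1333) = (76*(sqrt(2)*(3*sqrt(3))) + (-415 - 1*(-27/22))) + sqrt(2666) = (76*(3*sqrt(6)) + (-415 + 27/22)) + sqrt(2666) = (228*sqrt(6) - 9103/22) + sqrt(2666) = (-9103/22 + 228*sqrt(6)) + sqrt(2666) = -9103/22 + sqrt(2666) + 228*sqrt(6)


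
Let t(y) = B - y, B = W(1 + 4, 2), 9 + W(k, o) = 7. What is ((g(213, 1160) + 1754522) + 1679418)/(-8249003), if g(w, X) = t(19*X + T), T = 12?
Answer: -3411886/8249003 ≈ -0.41361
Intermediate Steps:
W(k, o) = -2 (W(k, o) = -9 + 7 = -2)
B = -2
t(y) = -2 - y
g(w, X) = -14 - 19*X (g(w, X) = -2 - (19*X + 12) = -2 - (12 + 19*X) = -2 + (-12 - 19*X) = -14 - 19*X)
((g(213, 1160) + 1754522) + 1679418)/(-8249003) = (((-14 - 19*1160) + 1754522) + 1679418)/(-8249003) = (((-14 - 22040) + 1754522) + 1679418)*(-1/8249003) = ((-22054 + 1754522) + 1679418)*(-1/8249003) = (1732468 + 1679418)*(-1/8249003) = 3411886*(-1/8249003) = -3411886/8249003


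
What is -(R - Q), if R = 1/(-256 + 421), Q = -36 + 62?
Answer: 4289/165 ≈ 25.994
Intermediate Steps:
Q = 26
R = 1/165 ≈ 0.0060606
-(R - Q) = -(1/165 - 1*26) = -(1/165 - 26) = -1*(-4289/165) = 4289/165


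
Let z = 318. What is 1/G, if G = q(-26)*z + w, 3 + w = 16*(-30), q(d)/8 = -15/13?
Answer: -13/44439 ≈ -0.00029254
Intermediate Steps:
q(d) = -120/13 (q(d) = 8*(-15/13) = -120/13)
w = -483 (w = -3 + 16*(-30) = -3 - 480 = -483)
G = -44439/13 (G = -120/13*318 - 483 = -38160/13 - 483 = -44439/13 ≈ -3418.4)
1/G = 1/(-44439/13) = -13/44439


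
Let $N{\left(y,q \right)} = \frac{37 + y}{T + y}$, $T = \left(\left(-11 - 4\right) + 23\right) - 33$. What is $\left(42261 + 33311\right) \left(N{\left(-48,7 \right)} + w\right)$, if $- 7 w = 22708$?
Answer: $- \frac{17895525172}{73} \approx -2.4514 \cdot 10^{8}$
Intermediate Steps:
$w = -3244$ ($w = \left(- \frac{1}{7}\right) 22708 = -3244$)
$T = -25$ ($T = \left(-15 + 23\right) - 33 = 8 - 33 = -25$)
$N{\left(y,q \right)} = \frac{37 + y}{-25 + y}$
$\left(42261 + 33311\right) \left(N{\left(-48,7 \right)} + w\right) = \left(42261 + 33311\right) \left(\frac{37 - 48}{-25 - 48} - 3244\right) = 75572 \left(\frac{1}{-73} \left(-11\right) - 3244\right) = 75572 \left(\left(- \frac{1}{73}\right) \left(-11\right) - 3244\right) = 75572 \left(\frac{11}{73} - 3244\right) = 75572 \left(- \frac{236801}{73}\right) = - \frac{17895525172}{73}$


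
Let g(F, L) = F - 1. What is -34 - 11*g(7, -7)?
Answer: -100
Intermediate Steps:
g(F, L) = -1 + F
-34 - 11*g(7, -7) = -34 - 11*(-1 + 7) = -34 - 11*6 = -34 - 66 = -100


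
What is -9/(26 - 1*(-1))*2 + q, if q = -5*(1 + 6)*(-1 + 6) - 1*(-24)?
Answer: -455/3 ≈ -151.67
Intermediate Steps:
q = -151 (q = -35*5 + 24 = -5*35 + 24 = -175 + 24 = -151)
-9/(26 - 1*(-1))*2 + q = -9/(26 - 1*(-1))*2 - 151 = -9/(26 + 1)*2 - 151 = -9/27*2 - 151 = -9*1/27*2 - 151 = -⅓*2 - 151 = -⅔ - 151 = -455/3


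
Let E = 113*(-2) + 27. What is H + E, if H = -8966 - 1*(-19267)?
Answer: 10102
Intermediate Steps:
E = -199 (E = -226 + 27 = -199)
H = 10301 (H = -8966 + 19267 = 10301)
H + E = 10301 - 199 = 10102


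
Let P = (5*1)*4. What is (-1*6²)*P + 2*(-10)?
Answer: -740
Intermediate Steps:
P = 20 (P = 5*4 = 20)
(-1*6²)*P + 2*(-10) = -1*6²*20 + 2*(-10) = -1*36*20 - 20 = -36*20 - 20 = -720 - 20 = -740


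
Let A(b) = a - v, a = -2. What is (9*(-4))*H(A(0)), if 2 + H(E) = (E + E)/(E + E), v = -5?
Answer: 36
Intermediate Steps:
A(b) = 3 (A(b) = -2 - 1*(-5) = -2 + 5 = 3)
H(E) = -1 (H(E) = -2 + (E + E)/(E + E) = -2 + (2*E)/((2*E)) = -2 + (2*E)*(1/(2*E)) = -2 + 1 = -1)
(9*(-4))*H(A(0)) = (9*(-4))*(-1) = -36*(-1) = 36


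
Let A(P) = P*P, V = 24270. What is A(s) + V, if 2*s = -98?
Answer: 26671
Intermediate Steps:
s = -49 (s = (1/2)*(-98) = -49)
A(P) = P**2
A(s) + V = (-49)**2 + 24270 = 2401 + 24270 = 26671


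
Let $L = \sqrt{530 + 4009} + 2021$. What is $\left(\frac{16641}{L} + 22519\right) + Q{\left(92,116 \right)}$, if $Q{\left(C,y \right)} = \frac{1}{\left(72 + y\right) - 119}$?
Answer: $\frac{6341721257233}{281513238} - \frac{16641 \sqrt{4539}}{4079902} \approx 22527.0$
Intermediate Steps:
$Q{\left(C,y \right)} = \frac{1}{-47 + y}$
$L = 2021 + \sqrt{4539}$ ($L = \sqrt{4539} + 2021 = 2021 + \sqrt{4539} \approx 2088.4$)
$\left(\frac{16641}{L} + 22519\right) + Q{\left(92,116 \right)} = \left(\frac{16641}{2021 + \sqrt{4539}} + 22519\right) + \frac{1}{-47 + 116} = \left(22519 + \frac{16641}{2021 + \sqrt{4539}}\right) + \frac{1}{69} = \frac{1553812}{69} + \frac{16641}{2021 + \sqrt{4539}}$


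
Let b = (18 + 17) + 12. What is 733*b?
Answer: 34451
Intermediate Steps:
b = 47 (b = 35 + 12 = 47)
733*b = 733*47 = 34451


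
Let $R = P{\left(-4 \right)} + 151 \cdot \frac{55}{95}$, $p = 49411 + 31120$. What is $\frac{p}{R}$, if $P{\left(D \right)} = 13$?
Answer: $\frac{1530089}{1908} \approx 801.93$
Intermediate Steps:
$p = 80531$
$R = \frac{1908}{19}$ ($R = 13 + 151 \cdot \frac{55}{95} = 13 + 151 \cdot 55 \cdot \frac{1}{95} = 13 + 151 \cdot \frac{11}{19} = 13 + \frac{1661}{19} = \frac{1908}{19} \approx 100.42$)
$\frac{p}{R} = \frac{80531}{\frac{1908}{19}} = 80531 \cdot \frac{19}{1908} = \frac{1530089}{1908}$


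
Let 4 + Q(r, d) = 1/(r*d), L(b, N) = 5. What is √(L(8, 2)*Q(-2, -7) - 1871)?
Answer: 3*I*√41174/14 ≈ 43.482*I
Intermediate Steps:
Q(r, d) = -4 + 1/(d*r) (Q(r, d) = -4 + 1/(r*d) = -4 + 1/(d*r))
√(L(8, 2)*Q(-2, -7) - 1871) = √(5*(-4 + 1/(-7*(-2))) - 1871) = √(5*(-4 - ⅐*(-½)) - 1871) = √(5*(-4 + 1/14) - 1871) = √(5*(-55/14) - 1871) = √(-275/14 - 1871) = √(-26469/14) = 3*I*√41174/14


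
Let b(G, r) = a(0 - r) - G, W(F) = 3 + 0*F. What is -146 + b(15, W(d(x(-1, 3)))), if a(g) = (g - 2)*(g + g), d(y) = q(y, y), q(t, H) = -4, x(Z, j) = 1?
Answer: -131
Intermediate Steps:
d(y) = -4
a(g) = 2*g*(-2 + g) (a(g) = (-2 + g)*(2*g) = 2*g*(-2 + g))
W(F) = 3 (W(F) = 3 + 0 = 3)
b(G, r) = -G - 2*r*(-2 - r) (b(G, r) = 2*(0 - r)*(-2 + (0 - r)) - G = 2*(-r)*(-2 - r) - G = -2*r*(-2 - r) - G = -G - 2*r*(-2 - r))
-146 + b(15, W(d(x(-1, 3)))) = -146 + (-1*15 + 2*3*(2 + 3)) = -146 + (-15 + 2*3*5) = -146 + (-15 + 30) = -146 + 15 = -131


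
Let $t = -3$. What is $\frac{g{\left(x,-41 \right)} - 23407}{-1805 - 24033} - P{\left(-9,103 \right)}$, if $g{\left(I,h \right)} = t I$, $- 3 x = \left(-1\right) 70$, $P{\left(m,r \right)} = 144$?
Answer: $- \frac{3697195}{25838} \approx -143.09$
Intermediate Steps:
$x = \frac{70}{3}$ ($x = - \frac{\left(-1\right) 70}{3} = \left(- \frac{1}{3}\right) \left(-70\right) = \frac{70}{3} \approx 23.333$)
$g{\left(I,h \right)} = - 3 I$
$\frac{g{\left(x,-41 \right)} - 23407}{-1805 - 24033} - P{\left(-9,103 \right)} = \frac{\left(-3\right) \frac{70}{3} - 23407}{-1805 - 24033} - 144 = \frac{-70 - 23407}{-25838} - 144 = \left(-23477\right) \left(- \frac{1}{25838}\right) - 144 = \frac{23477}{25838} - 144 = - \frac{3697195}{25838}$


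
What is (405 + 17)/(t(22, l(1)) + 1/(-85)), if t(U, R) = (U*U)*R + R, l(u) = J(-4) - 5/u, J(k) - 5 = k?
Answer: -35870/164901 ≈ -0.21752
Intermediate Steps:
J(k) = 5 + k
l(u) = 1 - 5/u (l(u) = (5 - 4) - 5/u = 1 - 5/u)
t(U, R) = R + R*U² (t(U, R) = U²*R + R = R*U² + R = R + R*U²)
(405 + 17)/(t(22, l(1)) + 1/(-85)) = (405 + 17)/(((-5 + 1)/1)*(1 + 22²) + 1/(-85)) = 422/((1*(-4))*(1 + 484) - 1/85) = 422/(-4*485 - 1/85) = 422/(-1940 - 1/85) = 422/(-164901/85) = 422*(-85/164901) = -35870/164901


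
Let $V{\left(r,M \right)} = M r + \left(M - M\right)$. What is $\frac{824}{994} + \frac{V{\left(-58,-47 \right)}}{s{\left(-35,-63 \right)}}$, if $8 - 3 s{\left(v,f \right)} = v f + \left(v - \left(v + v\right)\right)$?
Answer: $- \frac{524147}{184884} \approx -2.835$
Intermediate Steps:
$V{\left(r,M \right)} = M r$ ($V{\left(r,M \right)} = M r + 0 = M r$)
$s{\left(v,f \right)} = \frac{8}{3} + \frac{v}{3} - \frac{f v}{3}$ ($s{\left(v,f \right)} = \frac{8}{3} - \frac{v f + \left(v - \left(v + v\right)\right)}{3} = \frac{8}{3} - \frac{f v + \left(v - 2 v\right)}{3} = \frac{8}{3} - \frac{f v - v}{3} = \frac{8}{3} - \frac{- v + f v}{3} = \frac{8}{3} - \left(- \frac{v}{3} + \frac{f v}{3}\right) = \frac{8}{3} + \frac{v}{3} - \frac{f v}{3}$)
$\frac{824}{994} + \frac{V{\left(-58,-47 \right)}}{s{\left(-35,-63 \right)}} = \frac{824}{994} + \frac{\left(-47\right) \left(-58\right)}{\frac{8}{3} + \frac{1}{3} \left(-35\right) - \left(-21\right) \left(-35\right)} = 824 \cdot \frac{1}{994} + \frac{2726}{\frac{8}{3} - \frac{35}{3} - 735} = \frac{412}{497} + \frac{2726}{-744} = \frac{412}{497} + 2726 \left(- \frac{1}{744}\right) = \frac{412}{497} - \frac{1363}{372} = - \frac{524147}{184884}$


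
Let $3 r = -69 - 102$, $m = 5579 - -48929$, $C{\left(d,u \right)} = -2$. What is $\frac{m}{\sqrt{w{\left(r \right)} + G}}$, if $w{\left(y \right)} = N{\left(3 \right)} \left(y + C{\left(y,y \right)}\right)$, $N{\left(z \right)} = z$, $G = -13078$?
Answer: $- \frac{54508 i \sqrt{13255}}{13255} \approx - 473.45 i$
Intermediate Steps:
$m = 54508$ ($m = 5579 + 48929 = 54508$)
$r = -57$ ($r = \frac{-69 - 102}{3} = \frac{1}{3} \left(-171\right) = -57$)
$w{\left(y \right)} = -6 + 3 y$ ($w{\left(y \right)} = 3 \left(y - 2\right) = 3 \left(-2 + y\right) = -6 + 3 y$)
$\frac{m}{\sqrt{w{\left(r \right)} + G}} = \frac{54508}{\sqrt{\left(-6 + 3 \left(-57\right)\right) - 13078}} = \frac{54508}{\sqrt{\left(-6 - 171\right) - 13078}} = \frac{54508}{\sqrt{-177 - 13078}} = \frac{54508}{\sqrt{-13255}} = \frac{54508}{i \sqrt{13255}} = 54508 \left(- \frac{i \sqrt{13255}}{13255}\right) = - \frac{54508 i \sqrt{13255}}{13255}$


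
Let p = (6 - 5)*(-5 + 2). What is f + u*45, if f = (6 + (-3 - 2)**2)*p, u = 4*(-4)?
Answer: -813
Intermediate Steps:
u = -16
p = -3 (p = 1*(-3) = -3)
f = -93 (f = (6 + (-3 - 2)**2)*(-3) = (6 + (-5)**2)*(-3) = (6 + 25)*(-3) = 31*(-3) = -93)
f + u*45 = -93 - 16*45 = -93 - 720 = -813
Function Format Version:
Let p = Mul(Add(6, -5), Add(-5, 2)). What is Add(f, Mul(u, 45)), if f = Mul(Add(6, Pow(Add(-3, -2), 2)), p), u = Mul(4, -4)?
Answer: -813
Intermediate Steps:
u = -16
p = -3 (p = Mul(1, -3) = -3)
f = -93 (f = Mul(Add(6, Pow(Add(-3, -2), 2)), -3) = Mul(Add(6, Pow(-5, 2)), -3) = Mul(Add(6, 25), -3) = Mul(31, -3) = -93)
Add(f, Mul(u, 45)) = Add(-93, Mul(-16, 45)) = Add(-93, -720) = -813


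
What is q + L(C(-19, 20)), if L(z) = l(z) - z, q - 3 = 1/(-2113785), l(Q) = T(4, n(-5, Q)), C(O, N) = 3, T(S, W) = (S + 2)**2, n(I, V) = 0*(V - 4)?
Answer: 76096259/2113785 ≈ 36.000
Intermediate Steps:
n(I, V) = 0 (n(I, V) = 0*(-4 + V) = 0)
T(S, W) = (2 + S)**2
l(Q) = 36 (l(Q) = (2 + 4)**2 = 6**2 = 36)
q = 6341354/2113785 (q = 3 + 1/(-2113785) = 3 - 1/2113785 = 6341354/2113785 ≈ 3.0000)
L(z) = 36 - z
q + L(C(-19, 20)) = 6341354/2113785 + (36 - 1*3) = 6341354/2113785 + (36 - 3) = 6341354/2113785 + 33 = 76096259/2113785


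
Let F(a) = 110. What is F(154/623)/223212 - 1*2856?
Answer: -28976971/10146 ≈ -2856.0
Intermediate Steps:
F(154/623)/223212 - 1*2856 = 110/223212 - 1*2856 = 110*(1/223212) - 2856 = 5/10146 - 2856 = -28976971/10146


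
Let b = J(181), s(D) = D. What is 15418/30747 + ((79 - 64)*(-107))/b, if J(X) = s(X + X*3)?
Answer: -38186303/22260828 ≈ -1.7154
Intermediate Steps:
J(X) = 4*X (J(X) = X + X*3 = X + 3*X = 4*X)
b = 724 (b = 4*181 = 724)
15418/30747 + ((79 - 64)*(-107))/b = 15418/30747 + ((79 - 64)*(-107))/724 = 15418*(1/30747) + (15*(-107))*(1/724) = 15418/30747 - 1605*1/724 = 15418/30747 - 1605/724 = -38186303/22260828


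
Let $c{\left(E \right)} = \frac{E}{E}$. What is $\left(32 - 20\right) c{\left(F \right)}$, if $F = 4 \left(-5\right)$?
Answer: $12$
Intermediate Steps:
$F = -20$
$c{\left(E \right)} = 1$
$\left(32 - 20\right) c{\left(F \right)} = \left(32 - 20\right) 1 = 12 \cdot 1 = 12$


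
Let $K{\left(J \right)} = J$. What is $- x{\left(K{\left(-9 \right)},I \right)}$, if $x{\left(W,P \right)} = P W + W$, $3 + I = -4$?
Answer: $-54$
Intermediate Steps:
$I = -7$ ($I = -3 - 4 = -7$)
$x{\left(W,P \right)} = W + P W$
$- x{\left(K{\left(-9 \right)},I \right)} = - \left(-9\right) \left(1 - 7\right) = - \left(-9\right) \left(-6\right) = \left(-1\right) 54 = -54$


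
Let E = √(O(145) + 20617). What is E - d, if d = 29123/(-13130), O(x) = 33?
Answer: 29123/13130 + 5*√826 ≈ 145.92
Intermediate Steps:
d = -29123/13130 (d = 29123*(-1/13130) = -29123/13130 ≈ -2.2181)
E = 5*√826 (E = √(33 + 20617) = √20650 = 5*√826 ≈ 143.70)
E - d = 5*√826 - 1*(-29123/13130) = 5*√826 + 29123/13130 = 29123/13130 + 5*√826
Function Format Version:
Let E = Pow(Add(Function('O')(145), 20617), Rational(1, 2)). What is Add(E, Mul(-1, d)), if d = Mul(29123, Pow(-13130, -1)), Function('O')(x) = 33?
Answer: Add(Rational(29123, 13130), Mul(5, Pow(826, Rational(1, 2)))) ≈ 145.92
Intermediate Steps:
d = Rational(-29123, 13130) (d = Mul(29123, Rational(-1, 13130)) = Rational(-29123, 13130) ≈ -2.2181)
E = Mul(5, Pow(826, Rational(1, 2))) (E = Pow(Add(33, 20617), Rational(1, 2)) = Pow(20650, Rational(1, 2)) = Mul(5, Pow(826, Rational(1, 2))) ≈ 143.70)
Add(E, Mul(-1, d)) = Add(Mul(5, Pow(826, Rational(1, 2))), Mul(-1, Rational(-29123, 13130))) = Add(Mul(5, Pow(826, Rational(1, 2))), Rational(29123, 13130)) = Add(Rational(29123, 13130), Mul(5, Pow(826, Rational(1, 2))))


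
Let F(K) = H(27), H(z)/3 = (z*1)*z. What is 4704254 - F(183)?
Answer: 4702067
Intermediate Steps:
H(z) = 3*z² (H(z) = 3*((z*1)*z) = 3*(z*z) = 3*z²)
F(K) = 2187 (F(K) = 3*27² = 3*729 = 2187)
4704254 - F(183) = 4704254 - 1*2187 = 4704254 - 2187 = 4702067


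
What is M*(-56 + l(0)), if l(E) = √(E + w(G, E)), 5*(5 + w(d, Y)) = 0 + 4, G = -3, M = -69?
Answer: 3864 - 69*I*√105/5 ≈ 3864.0 - 141.41*I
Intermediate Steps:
w(d, Y) = -21/5 (w(d, Y) = -5 + (0 + 4)/5 = -5 + (⅕)*4 = -5 + ⅘ = -21/5)
l(E) = √(-21/5 + E) (l(E) = √(E - 21/5) = √(-21/5 + E))
M*(-56 + l(0)) = -69*(-56 + √(-105 + 25*0)/5) = -69*(-56 + √(-105 + 0)/5) = -69*(-56 + √(-105)/5) = -69*(-56 + (I*√105)/5) = -69*(-56 + I*√105/5) = 3864 - 69*I*√105/5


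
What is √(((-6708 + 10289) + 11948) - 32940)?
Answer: I*√17411 ≈ 131.95*I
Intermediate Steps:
√(((-6708 + 10289) + 11948) - 32940) = √((3581 + 11948) - 32940) = √(15529 - 32940) = √(-17411) = I*√17411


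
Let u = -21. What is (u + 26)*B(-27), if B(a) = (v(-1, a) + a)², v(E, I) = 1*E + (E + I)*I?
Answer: 2649920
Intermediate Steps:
v(E, I) = E + I*(E + I)
B(a) = (-1 + a²)² (B(a) = ((-1 + a² - a) + a)² = (-1 + a²)²)
(u + 26)*B(-27) = (-21 + 26)*(-1 + (-27)²)² = 5*(-1 + 729)² = 5*728² = 5*529984 = 2649920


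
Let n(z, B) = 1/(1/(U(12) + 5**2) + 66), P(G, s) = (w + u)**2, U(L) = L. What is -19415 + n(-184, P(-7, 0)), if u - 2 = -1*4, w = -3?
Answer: -47430808/2443 ≈ -19415.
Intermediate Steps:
u = -2 (u = 2 - 1*4 = 2 - 4 = -2)
P(G, s) = 25 (P(G, s) = (-3 - 2)**2 = (-5)**2 = 25)
n(z, B) = 37/2443 (n(z, B) = 1/(1/(12 + 5**2) + 66) = 1/(1/(12 + 25) + 66) = 1/(1/37 + 66) = 1/(2443/37) = 37/2443)
-19415 + n(-184, P(-7, 0)) = -19415 + 37/2443 = -47430808/2443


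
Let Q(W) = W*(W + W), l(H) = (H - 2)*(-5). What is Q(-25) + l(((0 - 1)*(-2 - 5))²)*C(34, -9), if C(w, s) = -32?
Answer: 8770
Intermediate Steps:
l(H) = 10 - 5*H (l(H) = (-2 + H)*(-5) = 10 - 5*H)
Q(W) = 2*W² (Q(W) = W*(2*W) = 2*W²)
Q(-25) + l(((0 - 1)*(-2 - 5))²)*C(34, -9) = 2*(-25)² + (10 - 5*(0 - 1)²*(-2 - 5)²)*(-32) = 2*625 + (10 - 5*(-1*(-7))²)*(-32) = 1250 + (10 - 5*7²)*(-32) = 1250 + (10 - 5*49)*(-32) = 1250 + (10 - 245)*(-32) = 1250 - 235*(-32) = 1250 + 7520 = 8770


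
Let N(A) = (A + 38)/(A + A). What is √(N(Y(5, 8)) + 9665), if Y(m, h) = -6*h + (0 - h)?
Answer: √7577486/28 ≈ 98.312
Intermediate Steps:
Y(m, h) = -7*h (Y(m, h) = -6*h - h = -7*h)
N(A) = (38 + A)/(2*A) (N(A) = (38 + A)/((2*A)) = (38 + A)*(1/(2*A)) = (38 + A)/(2*A))
√(N(Y(5, 8)) + 9665) = √((38 - 7*8)/(2*((-7*8))) + 9665) = √((½)*(38 - 56)/(-56) + 9665) = √((½)*(-1/56)*(-18) + 9665) = √(9/56 + 9665) = √(541249/56) = √7577486/28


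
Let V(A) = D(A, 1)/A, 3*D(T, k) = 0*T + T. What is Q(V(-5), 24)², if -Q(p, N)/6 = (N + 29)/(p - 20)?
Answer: 910116/3481 ≈ 261.45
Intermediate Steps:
D(T, k) = T/3 (D(T, k) = (0*T + T)/3 = (0 + T)/3 = T/3)
V(A) = ⅓ (V(A) = (A/3)/A = ⅓)
Q(p, N) = -6*(29 + N)/(-20 + p) (Q(p, N) = -6*(N + 29)/(p - 20) = -6*(29 + N)/(-20 + p))
Q(V(-5), 24)² = (6*(-29 - 1*24)/(-20 + ⅓))² = (6*(-29 - 24)/(-59/3))² = (6*(-3/59)*(-53))² = (954/59)² = 910116/3481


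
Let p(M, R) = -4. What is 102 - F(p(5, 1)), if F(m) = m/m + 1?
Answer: 100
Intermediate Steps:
F(m) = 2 (F(m) = 1 + 1 = 2)
102 - F(p(5, 1)) = 102 - 1*2 = 102 - 2 = 100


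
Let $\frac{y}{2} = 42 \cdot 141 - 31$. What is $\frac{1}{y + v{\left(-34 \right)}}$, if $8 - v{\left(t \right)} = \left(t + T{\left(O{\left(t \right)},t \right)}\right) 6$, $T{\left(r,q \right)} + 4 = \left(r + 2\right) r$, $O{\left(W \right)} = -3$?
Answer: $\frac{1}{12000} \approx 8.3333 \cdot 10^{-5}$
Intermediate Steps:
$y = 11782$ ($y = 2 \left(42 \cdot 141 - 31\right) = 2 \left(5922 - 31\right) = 2 \cdot 5891 = 11782$)
$T{\left(r,q \right)} = -4 + r \left(2 + r\right)$ ($T{\left(r,q \right)} = -4 + \left(r + 2\right) r = -4 + \left(2 + r\right) r = -4 + r \left(2 + r\right)$)
$v{\left(t \right)} = 14 - 6 t$ ($v{\left(t \right)} = 8 - \left(t + \left(-4 + \left(-3\right)^{2} + 2 \left(-3\right)\right)\right) 6 = 8 - \left(t - 1\right) 6 = 8 - \left(-1 + t\right) 6 = 8 - \left(-6 + 6 t\right) = 14 - 6 t$)
$\frac{1}{y + v{\left(-34 \right)}} = \frac{1}{11782 + \left(14 - -204\right)} = \frac{1}{11782 + \left(14 + 204\right)} = \frac{1}{11782 + 218} = \frac{1}{12000}$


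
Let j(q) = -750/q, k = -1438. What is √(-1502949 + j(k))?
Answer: 6*I*√21582381899/719 ≈ 1225.9*I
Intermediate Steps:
√(-1502949 + j(k)) = √(-1502949 - 750/(-1438)) = √(-1502949 - 750*(-1/1438)) = √(-1502949 + 375/719) = √(-1080619956/719) = 6*I*√21582381899/719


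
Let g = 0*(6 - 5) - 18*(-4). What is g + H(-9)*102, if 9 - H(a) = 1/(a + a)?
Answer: 2987/3 ≈ 995.67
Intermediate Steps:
H(a) = 9 - 1/(2*a) (H(a) = 9 - 1/(a + a) = 9 - 1/(2*a))
g = 72 (g = 0*1 - 3*(-24) = 0 + 72 = 72)
g + H(-9)*102 = 72 + (9 - 1/2/(-9))*102 = 72 + (9 - 1/2*(-1/9))*102 = 72 + (9 + 1/18)*102 = 72 + (163/18)*102 = 72 + 2771/3 = 2987/3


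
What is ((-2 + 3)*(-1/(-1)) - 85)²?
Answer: 7056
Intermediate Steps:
((-2 + 3)*(-1/(-1)) - 85)² = (1*(-1*(-1)) - 85)² = (1*1 - 85)² = (1 - 85)² = (-84)² = 7056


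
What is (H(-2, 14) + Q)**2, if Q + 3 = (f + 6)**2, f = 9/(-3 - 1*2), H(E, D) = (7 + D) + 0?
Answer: 793881/625 ≈ 1270.2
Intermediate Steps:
H(E, D) = 7 + D
f = -9/5 (f = 9/(-3 - 2) = 9/(-5) = 9*(-1/5) = -9/5 ≈ -1.8000)
Q = 366/25 (Q = -3 + (-9/5 + 6)**2 = -3 + (21/5)**2 = -3 + 441/25 = 366/25 ≈ 14.640)
(H(-2, 14) + Q)**2 = ((7 + 14) + 366/25)**2 = (21 + 366/25)**2 = (891/25)**2 = 793881/625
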